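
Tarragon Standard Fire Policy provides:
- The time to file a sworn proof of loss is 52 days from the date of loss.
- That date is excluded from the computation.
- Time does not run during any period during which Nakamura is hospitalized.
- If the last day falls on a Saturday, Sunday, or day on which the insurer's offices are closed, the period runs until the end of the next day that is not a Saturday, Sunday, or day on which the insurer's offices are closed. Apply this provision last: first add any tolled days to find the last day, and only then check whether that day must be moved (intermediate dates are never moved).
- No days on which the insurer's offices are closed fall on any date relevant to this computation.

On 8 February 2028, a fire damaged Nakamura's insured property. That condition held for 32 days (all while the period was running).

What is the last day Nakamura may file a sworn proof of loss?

May 2, 2028

52 days after 8 February 2028 is March 31, 2028.
Tolling adds 32 days: March 31, 2028 + 32 days = May 2, 2028.
May 2, 2028 is a Tuesday and not a day on which the insurer's offices are closed, so no extension applies.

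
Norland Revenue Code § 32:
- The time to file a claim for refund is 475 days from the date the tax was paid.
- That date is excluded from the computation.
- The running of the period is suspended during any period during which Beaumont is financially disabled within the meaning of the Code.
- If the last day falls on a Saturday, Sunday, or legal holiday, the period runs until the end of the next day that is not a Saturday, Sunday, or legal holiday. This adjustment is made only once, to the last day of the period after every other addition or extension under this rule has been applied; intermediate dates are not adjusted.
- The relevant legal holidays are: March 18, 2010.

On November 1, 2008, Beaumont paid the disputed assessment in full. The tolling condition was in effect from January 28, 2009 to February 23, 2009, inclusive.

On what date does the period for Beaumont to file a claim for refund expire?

March 19, 2010

475 days after November 1, 2008 is February 19, 2010.
From January 28, 2009 through February 23, 2009 inclusive is 27 days; tolling adds 27 days: February 19, 2010 + 27 days = March 18, 2010.
March 18, 2010 is a listed holiday. The next qualifying day is March 19, 2010.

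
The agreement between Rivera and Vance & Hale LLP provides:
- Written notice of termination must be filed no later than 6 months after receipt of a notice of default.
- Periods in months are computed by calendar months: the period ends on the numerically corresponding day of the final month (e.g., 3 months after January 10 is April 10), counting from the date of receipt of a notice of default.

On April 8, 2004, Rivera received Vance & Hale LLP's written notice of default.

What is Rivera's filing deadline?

October 8, 2004

6 months after April 8, 2004 is October 8, 2004.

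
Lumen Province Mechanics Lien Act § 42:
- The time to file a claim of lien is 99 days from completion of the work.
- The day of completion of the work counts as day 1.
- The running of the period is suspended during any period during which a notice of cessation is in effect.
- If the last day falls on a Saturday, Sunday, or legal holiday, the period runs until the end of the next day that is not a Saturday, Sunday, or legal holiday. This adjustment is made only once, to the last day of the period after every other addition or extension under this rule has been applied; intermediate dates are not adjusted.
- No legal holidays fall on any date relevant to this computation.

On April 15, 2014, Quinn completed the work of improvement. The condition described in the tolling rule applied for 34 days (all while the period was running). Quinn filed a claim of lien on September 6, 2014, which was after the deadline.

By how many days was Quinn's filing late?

Counting April 15, 2014 as day 1, day 99 is July 22, 2014.
Tolling adds 34 days: July 22, 2014 + 34 days = August 25, 2014.
August 25, 2014 is a Monday and not a legal holiday, so no extension applies.
The deadline is August 25, 2014; from August 25, 2014 to September 6, 2014 is 12 days.

12 days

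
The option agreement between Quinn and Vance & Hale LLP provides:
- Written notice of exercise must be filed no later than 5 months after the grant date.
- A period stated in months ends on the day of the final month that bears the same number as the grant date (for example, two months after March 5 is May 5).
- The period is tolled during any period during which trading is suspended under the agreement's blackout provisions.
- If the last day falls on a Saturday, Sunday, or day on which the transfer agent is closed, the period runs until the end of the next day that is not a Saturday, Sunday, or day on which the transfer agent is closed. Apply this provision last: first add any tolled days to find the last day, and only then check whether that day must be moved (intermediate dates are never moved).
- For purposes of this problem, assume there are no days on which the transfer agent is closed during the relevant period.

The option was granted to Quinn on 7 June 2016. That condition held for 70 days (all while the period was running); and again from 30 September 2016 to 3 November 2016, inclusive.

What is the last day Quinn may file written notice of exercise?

February 20, 2017

5 months after 7 June 2016 is November 7, 2016.
Tolling adds 70 days: November 7, 2016 + 70 days = January 16, 2017.
From September 30, 2016 through November 3, 2016 inclusive is 35 days; tolling adds 35 days: January 16, 2017 + 35 days = February 20, 2017.
February 20, 2017 is a Monday and not a day on which the transfer agent is closed, so no extension applies.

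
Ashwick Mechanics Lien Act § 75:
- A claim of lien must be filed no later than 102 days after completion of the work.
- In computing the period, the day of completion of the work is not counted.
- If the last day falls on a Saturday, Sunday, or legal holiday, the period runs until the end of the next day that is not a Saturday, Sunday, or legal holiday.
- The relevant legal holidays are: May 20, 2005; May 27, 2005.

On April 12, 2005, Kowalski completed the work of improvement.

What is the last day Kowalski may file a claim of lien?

102 days after April 12, 2005 is July 23, 2005.
July 23, 2005 is Saturday; July 24, 2005 is Sunday. The next qualifying day is July 25, 2005.

July 25, 2005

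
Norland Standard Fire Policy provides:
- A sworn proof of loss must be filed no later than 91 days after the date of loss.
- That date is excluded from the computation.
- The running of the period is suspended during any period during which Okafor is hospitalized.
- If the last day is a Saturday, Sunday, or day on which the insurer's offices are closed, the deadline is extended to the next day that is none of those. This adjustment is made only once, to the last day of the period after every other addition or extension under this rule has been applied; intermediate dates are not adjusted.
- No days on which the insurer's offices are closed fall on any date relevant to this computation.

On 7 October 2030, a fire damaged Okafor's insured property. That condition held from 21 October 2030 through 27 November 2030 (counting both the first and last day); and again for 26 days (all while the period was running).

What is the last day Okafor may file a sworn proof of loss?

March 11, 2031

91 days after 7 October 2030 is January 6, 2031.
From October 21, 2030 through November 27, 2030 inclusive is 38 days; tolling adds 38 days: January 6, 2031 + 38 days = February 13, 2031.
Tolling adds 26 days: February 13, 2031 + 26 days = March 11, 2031.
March 11, 2031 is a Tuesday and not a day on which the insurer's offices are closed, so no extension applies.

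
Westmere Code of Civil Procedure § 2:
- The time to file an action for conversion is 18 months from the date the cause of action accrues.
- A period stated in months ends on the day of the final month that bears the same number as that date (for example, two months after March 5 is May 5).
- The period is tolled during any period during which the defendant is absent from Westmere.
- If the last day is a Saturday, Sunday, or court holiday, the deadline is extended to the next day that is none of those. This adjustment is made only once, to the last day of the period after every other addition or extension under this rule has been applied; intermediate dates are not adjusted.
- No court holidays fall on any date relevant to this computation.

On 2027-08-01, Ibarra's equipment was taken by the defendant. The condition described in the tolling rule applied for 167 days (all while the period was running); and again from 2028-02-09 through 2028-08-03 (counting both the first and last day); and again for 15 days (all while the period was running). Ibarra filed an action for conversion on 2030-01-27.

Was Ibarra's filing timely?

Yes

18 months after 2027-08-01 is February 1, 2029.
Tolling adds 167 days: February 1, 2029 + 167 days = July 18, 2029.
From February 9, 2028 through August 3, 2028 inclusive is 177 days; tolling adds 177 days: July 18, 2029 + 177 days = January 11, 2030.
Tolling adds 15 days: January 11, 2030 + 15 days = January 26, 2030.
January 26, 2030 is Saturday; January 27, 2030 is Sunday. The next qualifying day is January 28, 2030.
The deadline is January 28, 2030; the filing on January 27, 2030 is on or before that date.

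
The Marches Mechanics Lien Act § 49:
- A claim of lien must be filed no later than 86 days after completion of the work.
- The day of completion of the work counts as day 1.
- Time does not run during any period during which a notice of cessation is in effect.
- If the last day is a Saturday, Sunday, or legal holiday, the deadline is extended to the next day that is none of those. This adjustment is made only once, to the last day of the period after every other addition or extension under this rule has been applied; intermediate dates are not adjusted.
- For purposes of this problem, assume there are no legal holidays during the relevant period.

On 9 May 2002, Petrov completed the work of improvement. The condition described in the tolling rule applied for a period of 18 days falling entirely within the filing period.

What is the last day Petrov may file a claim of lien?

August 20, 2002

Counting 9 May 2002 as day 1, day 86 is August 2, 2002.
Tolling adds 18 days: August 2, 2002 + 18 days = August 20, 2002.
August 20, 2002 is a Tuesday and not a legal holiday, so no extension applies.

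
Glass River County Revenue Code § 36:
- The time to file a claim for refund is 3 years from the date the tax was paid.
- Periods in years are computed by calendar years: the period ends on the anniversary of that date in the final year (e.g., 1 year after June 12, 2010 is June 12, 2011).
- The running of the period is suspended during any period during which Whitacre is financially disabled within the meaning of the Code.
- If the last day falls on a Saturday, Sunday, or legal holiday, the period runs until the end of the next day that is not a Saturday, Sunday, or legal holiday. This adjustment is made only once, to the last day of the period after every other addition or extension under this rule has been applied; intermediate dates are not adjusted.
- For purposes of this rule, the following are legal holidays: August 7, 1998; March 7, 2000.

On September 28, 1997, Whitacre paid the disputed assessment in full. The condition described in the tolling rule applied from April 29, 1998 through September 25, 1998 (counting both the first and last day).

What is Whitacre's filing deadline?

February 26, 2001

3 years after September 28, 1997 is September 28, 2000.
From April 29, 1998 through September 25, 1998 inclusive is 150 days; tolling adds 150 days: September 28, 2000 + 150 days = February 25, 2001.
February 25, 2001 is Sunday. The next qualifying day is February 26, 2001.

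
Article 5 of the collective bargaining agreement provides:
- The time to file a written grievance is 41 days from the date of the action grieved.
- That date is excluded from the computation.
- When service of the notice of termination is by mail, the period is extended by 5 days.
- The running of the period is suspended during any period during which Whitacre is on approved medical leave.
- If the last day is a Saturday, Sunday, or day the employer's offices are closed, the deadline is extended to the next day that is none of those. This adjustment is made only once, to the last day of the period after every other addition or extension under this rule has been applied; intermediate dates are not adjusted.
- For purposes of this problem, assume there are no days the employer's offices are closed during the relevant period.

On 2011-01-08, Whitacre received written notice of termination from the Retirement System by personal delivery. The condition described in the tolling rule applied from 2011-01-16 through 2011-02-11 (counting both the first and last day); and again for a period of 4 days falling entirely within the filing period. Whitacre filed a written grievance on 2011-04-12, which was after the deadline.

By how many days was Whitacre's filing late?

41 days after 2011-01-08 is February 18, 2011.
Service was not by mail, so no mail extension applies.
From January 16, 2011 through February 11, 2011 inclusive is 27 days; tolling adds 27 days: February 18, 2011 + 27 days = March 17, 2011.
Tolling adds 4 days: March 17, 2011 + 4 days = March 21, 2011.
March 21, 2011 is a Monday and not a day the employer's offices are closed, so no extension applies.
The deadline is March 21, 2011; from March 21, 2011 to April 12, 2011 is 22 days.

22 days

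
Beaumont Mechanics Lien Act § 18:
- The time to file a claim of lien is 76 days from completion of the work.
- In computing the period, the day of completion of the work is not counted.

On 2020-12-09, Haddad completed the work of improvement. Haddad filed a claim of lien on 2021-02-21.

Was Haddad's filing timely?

76 days after 2020-12-09 is February 23, 2021.
The deadline is February 23, 2021; the filing on February 21, 2021 is on or before that date.

Yes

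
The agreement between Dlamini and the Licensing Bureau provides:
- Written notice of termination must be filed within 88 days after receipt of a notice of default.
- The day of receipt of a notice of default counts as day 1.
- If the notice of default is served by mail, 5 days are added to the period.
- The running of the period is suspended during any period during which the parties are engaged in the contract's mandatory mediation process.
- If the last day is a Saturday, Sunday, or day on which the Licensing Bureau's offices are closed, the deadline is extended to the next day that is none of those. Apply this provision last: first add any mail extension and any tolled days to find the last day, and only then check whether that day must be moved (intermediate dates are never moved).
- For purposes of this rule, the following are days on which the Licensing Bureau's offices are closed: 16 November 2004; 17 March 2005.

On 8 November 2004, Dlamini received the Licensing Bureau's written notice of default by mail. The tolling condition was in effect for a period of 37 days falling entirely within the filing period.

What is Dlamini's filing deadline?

March 18, 2005

Counting 8 November 2004 as day 1, day 88 is February 3, 2005.
Service was by mail, adding 5 days: February 3, 2005 + 5 days = February 8, 2005.
Tolling adds 37 days: February 8, 2005 + 37 days = March 17, 2005.
March 17, 2005 is a listed holiday. The next qualifying day is March 18, 2005.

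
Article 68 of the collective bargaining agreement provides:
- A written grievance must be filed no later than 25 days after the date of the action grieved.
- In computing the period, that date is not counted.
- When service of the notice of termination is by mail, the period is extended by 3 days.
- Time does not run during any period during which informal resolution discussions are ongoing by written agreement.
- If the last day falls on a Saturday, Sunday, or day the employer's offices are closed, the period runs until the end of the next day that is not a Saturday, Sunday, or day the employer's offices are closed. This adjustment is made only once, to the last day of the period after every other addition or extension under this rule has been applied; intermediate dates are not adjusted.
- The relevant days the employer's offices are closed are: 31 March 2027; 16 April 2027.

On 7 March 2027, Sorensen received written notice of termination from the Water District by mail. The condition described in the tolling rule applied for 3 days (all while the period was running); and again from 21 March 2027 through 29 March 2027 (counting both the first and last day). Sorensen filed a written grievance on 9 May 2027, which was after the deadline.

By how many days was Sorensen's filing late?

20 days

25 days after 7 March 2027 is April 1, 2027.
Service was by mail, adding 3 days: April 1, 2027 + 3 days = April 4, 2027.
Tolling adds 3 days: April 4, 2027 + 3 days = April 7, 2027.
From March 21, 2027 through March 29, 2027 inclusive is 9 days; tolling adds 9 days: April 7, 2027 + 9 days = April 16, 2027.
April 16, 2027 is a listed holiday; April 17, 2027 is Saturday; April 18, 2027 is Sunday. The next qualifying day is April 19, 2027.
The deadline is April 19, 2027; from April 19, 2027 to May 9, 2027 is 20 days.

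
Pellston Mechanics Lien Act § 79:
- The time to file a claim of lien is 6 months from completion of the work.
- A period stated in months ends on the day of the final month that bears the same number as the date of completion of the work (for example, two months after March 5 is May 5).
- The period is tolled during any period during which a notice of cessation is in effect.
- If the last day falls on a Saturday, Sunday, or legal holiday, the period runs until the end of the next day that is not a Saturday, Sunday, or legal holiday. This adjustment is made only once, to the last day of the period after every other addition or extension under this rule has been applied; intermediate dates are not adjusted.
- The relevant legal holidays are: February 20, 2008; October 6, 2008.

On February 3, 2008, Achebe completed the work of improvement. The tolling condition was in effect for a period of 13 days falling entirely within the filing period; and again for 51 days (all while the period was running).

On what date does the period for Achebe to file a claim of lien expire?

6 months after February 3, 2008 is August 3, 2008.
Tolling adds 13 days: August 3, 2008 + 13 days = August 16, 2008.
Tolling adds 51 days: August 16, 2008 + 51 days = October 6, 2008.
October 6, 2008 is a listed holiday. The next qualifying day is October 7, 2008.

October 7, 2008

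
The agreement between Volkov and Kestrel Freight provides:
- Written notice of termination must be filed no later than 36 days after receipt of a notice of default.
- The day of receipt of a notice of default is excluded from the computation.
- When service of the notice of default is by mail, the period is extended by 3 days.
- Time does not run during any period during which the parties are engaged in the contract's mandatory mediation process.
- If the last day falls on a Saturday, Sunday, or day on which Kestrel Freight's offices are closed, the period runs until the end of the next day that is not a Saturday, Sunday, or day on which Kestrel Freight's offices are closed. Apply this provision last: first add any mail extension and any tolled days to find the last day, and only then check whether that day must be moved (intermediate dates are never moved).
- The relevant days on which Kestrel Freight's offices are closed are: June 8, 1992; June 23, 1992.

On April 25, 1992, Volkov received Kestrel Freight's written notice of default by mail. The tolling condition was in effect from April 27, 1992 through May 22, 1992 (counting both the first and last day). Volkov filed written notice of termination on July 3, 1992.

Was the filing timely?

36 days after April 25, 1992 is May 31, 1992.
Service was by mail, adding 3 days: May 31, 1992 + 3 days = June 3, 1992.
From April 27, 1992 through May 22, 1992 inclusive is 26 days; tolling adds 26 days: June 3, 1992 + 26 days = June 29, 1992.
June 29, 1992 is a Monday and not a day on which Kestrel Freight's offices are closed, so no extension applies.
The deadline is June 29, 1992; the filing on July 3, 1992 is after that date.

No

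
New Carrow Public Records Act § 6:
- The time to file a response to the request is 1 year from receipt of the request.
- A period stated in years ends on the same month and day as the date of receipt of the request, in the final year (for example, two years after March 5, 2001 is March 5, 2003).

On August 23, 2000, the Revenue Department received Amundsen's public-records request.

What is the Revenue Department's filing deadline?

1 year after August 23, 2000 is August 23, 2001.

August 23, 2001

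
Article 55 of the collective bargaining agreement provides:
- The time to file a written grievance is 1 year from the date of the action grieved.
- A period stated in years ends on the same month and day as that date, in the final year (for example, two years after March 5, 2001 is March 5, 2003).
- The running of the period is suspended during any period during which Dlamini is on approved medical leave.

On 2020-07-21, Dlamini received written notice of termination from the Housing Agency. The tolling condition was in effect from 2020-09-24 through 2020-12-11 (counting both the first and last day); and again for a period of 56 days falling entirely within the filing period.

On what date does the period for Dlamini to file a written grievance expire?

December 3, 2021

1 year after 2020-07-21 is July 21, 2021.
From September 24, 2020 through December 11, 2020 inclusive is 79 days; tolling adds 79 days: July 21, 2021 + 79 days = October 8, 2021.
Tolling adds 56 days: October 8, 2021 + 56 days = December 3, 2021.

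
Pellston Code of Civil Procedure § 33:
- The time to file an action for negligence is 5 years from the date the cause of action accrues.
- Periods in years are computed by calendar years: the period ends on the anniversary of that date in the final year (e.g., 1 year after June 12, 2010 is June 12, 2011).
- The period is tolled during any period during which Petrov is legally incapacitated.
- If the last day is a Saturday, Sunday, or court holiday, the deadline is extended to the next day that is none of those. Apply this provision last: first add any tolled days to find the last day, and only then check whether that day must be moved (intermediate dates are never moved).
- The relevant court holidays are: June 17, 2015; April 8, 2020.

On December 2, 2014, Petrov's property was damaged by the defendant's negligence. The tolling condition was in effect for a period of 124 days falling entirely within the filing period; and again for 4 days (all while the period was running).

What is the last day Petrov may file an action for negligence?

April 9, 2020

5 years after December 2, 2014 is December 2, 2019.
Tolling adds 124 days: December 2, 2019 + 124 days = April 4, 2020.
Tolling adds 4 days: April 4, 2020 + 4 days = April 8, 2020.
April 8, 2020 is a listed holiday. The next qualifying day is April 9, 2020.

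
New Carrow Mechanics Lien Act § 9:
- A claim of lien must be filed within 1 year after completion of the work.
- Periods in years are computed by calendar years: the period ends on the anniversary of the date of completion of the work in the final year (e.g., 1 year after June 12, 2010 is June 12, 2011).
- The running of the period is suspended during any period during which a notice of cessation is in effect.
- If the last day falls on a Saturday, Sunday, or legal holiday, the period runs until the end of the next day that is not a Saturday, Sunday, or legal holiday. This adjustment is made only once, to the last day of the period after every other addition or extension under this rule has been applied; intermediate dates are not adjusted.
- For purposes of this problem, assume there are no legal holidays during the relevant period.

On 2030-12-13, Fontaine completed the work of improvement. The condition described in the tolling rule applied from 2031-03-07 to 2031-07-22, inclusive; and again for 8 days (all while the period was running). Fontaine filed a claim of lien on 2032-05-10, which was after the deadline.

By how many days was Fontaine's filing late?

1 year after 2030-12-13 is December 13, 2031.
From March 7, 2031 through July 22, 2031 inclusive is 138 days; tolling adds 138 days: December 13, 2031 + 138 days = April 29, 2032.
Tolling adds 8 days: April 29, 2032 + 8 days = May 7, 2032.
May 7, 2032 is a Friday and not a legal holiday, so no extension applies.
The deadline is May 7, 2032; from May 7, 2032 to May 10, 2032 is 3 days.

3 days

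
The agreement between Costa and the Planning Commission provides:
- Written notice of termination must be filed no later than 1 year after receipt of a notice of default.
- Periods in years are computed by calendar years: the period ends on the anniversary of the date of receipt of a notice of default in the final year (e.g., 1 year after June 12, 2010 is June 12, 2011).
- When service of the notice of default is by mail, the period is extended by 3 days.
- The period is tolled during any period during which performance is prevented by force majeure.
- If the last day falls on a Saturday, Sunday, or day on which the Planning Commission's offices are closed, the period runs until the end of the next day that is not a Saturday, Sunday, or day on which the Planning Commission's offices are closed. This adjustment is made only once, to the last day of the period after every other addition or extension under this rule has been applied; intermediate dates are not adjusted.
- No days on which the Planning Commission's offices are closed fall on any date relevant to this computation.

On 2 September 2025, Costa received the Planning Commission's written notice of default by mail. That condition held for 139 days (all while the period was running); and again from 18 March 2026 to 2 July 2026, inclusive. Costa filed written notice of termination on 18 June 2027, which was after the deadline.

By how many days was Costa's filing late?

39 days

1 year after 2 September 2025 is September 2, 2026.
Service was by mail, adding 3 days: September 2, 2026 + 3 days = September 5, 2026.
Tolling adds 139 days: September 5, 2026 + 139 days = January 22, 2027.
From March 18, 2026 through July 2, 2026 inclusive is 107 days; tolling adds 107 days: January 22, 2027 + 107 days = May 9, 2027.
May 9, 2027 is Sunday. The next qualifying day is May 10, 2027.
The deadline is May 10, 2027; from May 10, 2027 to June 18, 2027 is 39 days.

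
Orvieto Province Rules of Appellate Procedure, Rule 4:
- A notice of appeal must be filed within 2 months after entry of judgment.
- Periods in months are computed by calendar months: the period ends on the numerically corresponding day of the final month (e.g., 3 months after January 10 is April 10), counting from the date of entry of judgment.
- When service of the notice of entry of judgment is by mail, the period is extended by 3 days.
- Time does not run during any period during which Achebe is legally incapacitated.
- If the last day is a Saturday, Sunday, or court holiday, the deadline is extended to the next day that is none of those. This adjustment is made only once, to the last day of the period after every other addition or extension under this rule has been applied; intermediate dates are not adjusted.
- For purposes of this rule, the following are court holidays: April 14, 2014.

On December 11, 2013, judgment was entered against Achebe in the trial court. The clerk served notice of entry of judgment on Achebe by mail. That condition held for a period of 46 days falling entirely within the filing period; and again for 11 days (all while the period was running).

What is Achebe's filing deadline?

2 months after December 11, 2013 is February 11, 2014.
Service was by mail, adding 3 days: February 11, 2014 + 3 days = February 14, 2014.
Tolling adds 46 days: February 14, 2014 + 46 days = April 1, 2014.
Tolling adds 11 days: April 1, 2014 + 11 days = April 12, 2014.
April 12, 2014 is Saturday; April 13, 2014 is Sunday; April 14, 2014 is a listed holiday. The next qualifying day is April 15, 2014.

April 15, 2014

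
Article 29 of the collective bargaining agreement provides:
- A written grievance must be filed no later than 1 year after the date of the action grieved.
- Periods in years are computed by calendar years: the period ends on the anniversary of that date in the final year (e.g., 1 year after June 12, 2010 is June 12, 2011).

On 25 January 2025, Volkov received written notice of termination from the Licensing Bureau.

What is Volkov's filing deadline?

1 year after 25 January 2025 is January 25, 2026.

January 25, 2026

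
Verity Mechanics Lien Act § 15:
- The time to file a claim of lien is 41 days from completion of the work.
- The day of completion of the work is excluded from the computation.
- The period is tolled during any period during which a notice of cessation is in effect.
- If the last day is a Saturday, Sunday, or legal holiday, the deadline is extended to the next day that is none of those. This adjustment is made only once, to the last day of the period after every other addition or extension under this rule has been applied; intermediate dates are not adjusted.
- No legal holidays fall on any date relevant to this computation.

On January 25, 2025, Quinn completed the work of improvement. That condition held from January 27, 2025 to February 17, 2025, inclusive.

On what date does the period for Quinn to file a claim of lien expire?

March 31, 2025

41 days after January 25, 2025 is March 7, 2025.
From January 27, 2025 through February 17, 2025 inclusive is 22 days; tolling adds 22 days: March 7, 2025 + 22 days = March 29, 2025.
March 29, 2025 is Saturday; March 30, 2025 is Sunday. The next qualifying day is March 31, 2025.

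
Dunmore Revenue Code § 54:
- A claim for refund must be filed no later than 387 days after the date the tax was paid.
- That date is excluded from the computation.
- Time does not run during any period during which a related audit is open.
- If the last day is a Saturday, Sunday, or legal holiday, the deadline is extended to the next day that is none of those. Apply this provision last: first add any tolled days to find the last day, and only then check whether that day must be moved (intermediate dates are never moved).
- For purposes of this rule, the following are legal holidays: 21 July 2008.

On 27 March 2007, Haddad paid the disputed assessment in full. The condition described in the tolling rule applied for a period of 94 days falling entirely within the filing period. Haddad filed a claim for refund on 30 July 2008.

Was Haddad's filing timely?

No

387 days after 27 March 2007 is April 17, 2008.
Tolling adds 94 days: April 17, 2008 + 94 days = July 20, 2008.
July 20, 2008 is Sunday; July 21, 2008 is a listed holiday. The next qualifying day is July 22, 2008.
The deadline is July 22, 2008; the filing on July 30, 2008 is after that date.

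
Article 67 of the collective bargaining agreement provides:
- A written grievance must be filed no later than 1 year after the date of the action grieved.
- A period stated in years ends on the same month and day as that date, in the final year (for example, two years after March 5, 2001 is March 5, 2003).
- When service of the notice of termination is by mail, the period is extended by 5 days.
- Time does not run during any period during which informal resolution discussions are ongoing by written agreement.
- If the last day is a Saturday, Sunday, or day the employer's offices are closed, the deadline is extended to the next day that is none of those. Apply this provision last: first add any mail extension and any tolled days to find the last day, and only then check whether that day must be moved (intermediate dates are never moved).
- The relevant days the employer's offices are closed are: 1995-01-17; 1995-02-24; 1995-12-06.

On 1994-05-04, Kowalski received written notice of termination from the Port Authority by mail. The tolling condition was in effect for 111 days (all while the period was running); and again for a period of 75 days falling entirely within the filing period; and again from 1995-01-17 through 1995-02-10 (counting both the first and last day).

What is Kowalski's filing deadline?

December 7, 1995

1 year after 1994-05-04 is May 4, 1995.
Service was by mail, adding 5 days: May 4, 1995 + 5 days = May 9, 1995.
Tolling adds 111 days: May 9, 1995 + 111 days = August 28, 1995.
Tolling adds 75 days: August 28, 1995 + 75 days = November 11, 1995.
From January 17, 1995 through February 10, 1995 inclusive is 25 days; tolling adds 25 days: November 11, 1995 + 25 days = December 6, 1995.
December 6, 1995 is a listed holiday. The next qualifying day is December 7, 1995.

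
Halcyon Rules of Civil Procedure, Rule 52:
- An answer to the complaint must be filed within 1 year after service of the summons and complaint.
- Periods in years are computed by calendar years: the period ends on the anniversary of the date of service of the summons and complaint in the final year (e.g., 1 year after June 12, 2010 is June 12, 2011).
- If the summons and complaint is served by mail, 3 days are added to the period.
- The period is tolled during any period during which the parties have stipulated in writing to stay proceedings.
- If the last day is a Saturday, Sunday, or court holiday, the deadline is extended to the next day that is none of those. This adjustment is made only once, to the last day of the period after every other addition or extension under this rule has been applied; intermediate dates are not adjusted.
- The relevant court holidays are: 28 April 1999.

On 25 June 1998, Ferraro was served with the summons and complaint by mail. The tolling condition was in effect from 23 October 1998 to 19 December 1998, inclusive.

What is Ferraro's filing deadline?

1 year after 25 June 1998 is June 25, 1999.
Service was by mail, adding 3 days: June 25, 1999 + 3 days = June 28, 1999.
From October 23, 1998 through December 19, 1998 inclusive is 58 days; tolling adds 58 days: June 28, 1999 + 58 days = August 25, 1999.
August 25, 1999 is a Wednesday and not a court holiday, so no extension applies.

August 25, 1999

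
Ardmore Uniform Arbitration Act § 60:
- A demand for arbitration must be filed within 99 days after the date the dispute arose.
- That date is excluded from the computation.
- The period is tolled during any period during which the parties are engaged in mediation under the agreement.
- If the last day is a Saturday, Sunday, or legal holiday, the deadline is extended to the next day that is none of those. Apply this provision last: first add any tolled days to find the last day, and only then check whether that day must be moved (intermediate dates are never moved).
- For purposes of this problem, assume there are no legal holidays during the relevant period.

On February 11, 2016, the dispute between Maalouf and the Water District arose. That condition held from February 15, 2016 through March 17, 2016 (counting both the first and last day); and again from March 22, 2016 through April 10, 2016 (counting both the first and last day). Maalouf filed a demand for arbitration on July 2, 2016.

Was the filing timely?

99 days after February 11, 2016 is May 20, 2016.
From February 15, 2016 through March 17, 2016 inclusive is 32 days; tolling adds 32 days: May 20, 2016 + 32 days = June 21, 2016.
From March 22, 2016 through April 10, 2016 inclusive is 20 days; tolling adds 20 days: June 21, 2016 + 20 days = July 11, 2016.
July 11, 2016 is a Monday and not a legal holiday, so no extension applies.
The deadline is July 11, 2016; the filing on July 2, 2016 is on or before that date.

Yes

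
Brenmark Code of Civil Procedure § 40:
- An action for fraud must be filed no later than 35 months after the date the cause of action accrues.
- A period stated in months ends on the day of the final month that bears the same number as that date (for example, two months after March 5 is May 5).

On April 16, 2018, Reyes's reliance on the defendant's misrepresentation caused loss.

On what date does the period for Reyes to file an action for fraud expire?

35 months after April 16, 2018 is March 16, 2021.

March 16, 2021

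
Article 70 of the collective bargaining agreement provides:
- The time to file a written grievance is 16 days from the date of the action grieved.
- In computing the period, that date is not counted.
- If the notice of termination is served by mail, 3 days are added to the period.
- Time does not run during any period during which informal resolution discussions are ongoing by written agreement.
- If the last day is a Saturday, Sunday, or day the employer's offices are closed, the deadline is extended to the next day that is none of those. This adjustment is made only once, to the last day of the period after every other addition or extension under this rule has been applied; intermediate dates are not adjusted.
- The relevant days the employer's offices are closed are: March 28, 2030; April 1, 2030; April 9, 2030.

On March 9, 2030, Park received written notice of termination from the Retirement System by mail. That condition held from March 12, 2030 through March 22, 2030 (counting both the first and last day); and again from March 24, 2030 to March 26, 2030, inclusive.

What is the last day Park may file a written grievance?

April 11, 2030

16 days after March 9, 2030 is March 25, 2030.
Service was by mail, adding 3 days: March 25, 2030 + 3 days = March 28, 2030.
From March 12, 2030 through March 22, 2030 inclusive is 11 days; tolling adds 11 days: March 28, 2030 + 11 days = April 8, 2030.
From March 24, 2030 through March 26, 2030 inclusive is 3 days; tolling adds 3 days: April 8, 2030 + 3 days = April 11, 2030.
April 11, 2030 is a Thursday and not a day the employer's offices are closed, so no extension applies.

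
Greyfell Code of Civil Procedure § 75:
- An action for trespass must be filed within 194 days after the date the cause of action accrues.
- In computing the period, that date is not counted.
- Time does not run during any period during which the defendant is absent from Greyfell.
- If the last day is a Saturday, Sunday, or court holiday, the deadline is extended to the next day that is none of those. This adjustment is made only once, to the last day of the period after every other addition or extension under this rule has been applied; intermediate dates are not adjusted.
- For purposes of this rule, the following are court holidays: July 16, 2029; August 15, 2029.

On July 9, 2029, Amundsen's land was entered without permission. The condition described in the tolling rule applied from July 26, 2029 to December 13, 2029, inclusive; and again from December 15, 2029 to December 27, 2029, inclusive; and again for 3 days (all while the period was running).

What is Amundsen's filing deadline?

194 days after July 9, 2029 is January 19, 2030.
From July 26, 2029 through December 13, 2029 inclusive is 141 days; tolling adds 141 days: January 19, 2030 + 141 days = June 9, 2030.
From December 15, 2029 through December 27, 2029 inclusive is 13 days; tolling adds 13 days: June 9, 2030 + 13 days = June 22, 2030.
Tolling adds 3 days: June 22, 2030 + 3 days = June 25, 2030.
June 25, 2030 is a Tuesday and not a court holiday, so no extension applies.

June 25, 2030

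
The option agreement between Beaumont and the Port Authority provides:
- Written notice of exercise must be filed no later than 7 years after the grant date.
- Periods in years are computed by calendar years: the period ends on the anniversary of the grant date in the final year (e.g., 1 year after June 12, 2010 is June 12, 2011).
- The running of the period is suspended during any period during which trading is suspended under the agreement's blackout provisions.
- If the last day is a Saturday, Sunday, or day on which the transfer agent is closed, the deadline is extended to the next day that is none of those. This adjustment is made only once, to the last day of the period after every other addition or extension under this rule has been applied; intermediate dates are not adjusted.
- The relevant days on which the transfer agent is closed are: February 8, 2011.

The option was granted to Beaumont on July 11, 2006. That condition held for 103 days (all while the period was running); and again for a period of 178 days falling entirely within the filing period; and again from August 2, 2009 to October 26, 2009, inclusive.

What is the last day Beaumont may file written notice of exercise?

July 14, 2014

7 years after July 11, 2006 is July 11, 2013.
Tolling adds 103 days: July 11, 2013 + 103 days = October 22, 2013.
Tolling adds 178 days: October 22, 2013 + 178 days = April 18, 2014.
From August 2, 2009 through October 26, 2009 inclusive is 86 days; tolling adds 86 days: April 18, 2014 + 86 days = July 13, 2014.
July 13, 2014 is Sunday. The next qualifying day is July 14, 2014.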